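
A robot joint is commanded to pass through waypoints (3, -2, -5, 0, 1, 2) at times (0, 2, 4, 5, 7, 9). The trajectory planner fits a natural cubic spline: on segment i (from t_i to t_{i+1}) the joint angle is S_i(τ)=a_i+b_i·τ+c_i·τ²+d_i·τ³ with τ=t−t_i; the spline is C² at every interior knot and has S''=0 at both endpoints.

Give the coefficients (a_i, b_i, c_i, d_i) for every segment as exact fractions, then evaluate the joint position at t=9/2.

  seg 0: a=3 b=-244/117 c=0 d=-97/936
  seg 1: a=-2 b=-779/234 c=-97/156 d=719/936
  seg 2: a=-5 b=398/117 c=311/78 d=-43/18
  seg 3: a=0 b=985/234 c=-124/39 d=155/234
  seg 4: a=1 b=-131/234 c=31/39 d=-31/234
S(9/2) = -541/208

Δ: Δ0=-5/2, Δ1=-3/2, Δ2=5, Δ3=1/2, Δ4=1/2
row 1: diag=8, rhs=6; c'=1/4, d'=3/4
row 2: denom=6−2·1/4=11/2; d'=(39−2·3/4)/(11/2)=75/11
row 3: denom=6−1·2/11=64/11; d'=(-27−1·75/11)/(64/11)=-93/16
row 4: denom=8−2·11/32=117/16; d'=(0−2·-93/16)/(117/16)=62/39
back: M4=62/39
back: M3=-93/16−11/32·62/39=-248/39
back: M2=75/11−2/11·-248/39=311/39
back: M1=3/4−1/4·311/39=-97/78
M: M0=0, M1=-97/78, M2=311/39, M3=-248/39, M4=62/39, M5=0
seg 0: a=3, c=M0/2=0, d=(M1−M0)/(6·2)=-97/936, b=Δ0−h0·(2M0+M1)/6=-244/117
seg 1: a=-2, c=M1/2=-97/156, d=(M2−M1)/(6·2)=719/936, b=Δ1−h1·(2M1+M2)/6=-779/234
seg 2: a=-5, c=M2/2=311/78, d=(M3−M2)/(6·1)=-43/18, b=Δ2−h2·(2M2+M3)/6=398/117
seg 3: a=0, c=M3/2=-124/39, d=(M4−M3)/(6·2)=155/234, b=Δ3−h3·(2M3+M4)/6=985/234
seg 4: a=1, c=M4/2=31/39, d=(M5−M4)/(6·2)=-31/234, b=Δ4−h4·(2M4+M5)/6=-131/234
t_q=9/2 → seg 2, τ=1/2; S=-5+398/117·τ+311/78·τ²+-43/18·τ³=-541/208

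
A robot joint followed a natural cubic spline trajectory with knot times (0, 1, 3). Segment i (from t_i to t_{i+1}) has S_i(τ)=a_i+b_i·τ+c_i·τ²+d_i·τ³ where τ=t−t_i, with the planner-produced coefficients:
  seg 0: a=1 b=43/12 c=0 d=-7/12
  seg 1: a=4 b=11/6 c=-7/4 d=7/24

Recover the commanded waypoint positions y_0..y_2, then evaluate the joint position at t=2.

y_0=1 y_1=4 y_2=3
S(2) = 35/8

y_0 = S_0(0) = a_0 = 1
y_1 = S_1(0) = a_1 = 4
y_2 = S_1(2) = 3
t_q=2 is in segment 1 (τ=1); S_1(τ)=35/8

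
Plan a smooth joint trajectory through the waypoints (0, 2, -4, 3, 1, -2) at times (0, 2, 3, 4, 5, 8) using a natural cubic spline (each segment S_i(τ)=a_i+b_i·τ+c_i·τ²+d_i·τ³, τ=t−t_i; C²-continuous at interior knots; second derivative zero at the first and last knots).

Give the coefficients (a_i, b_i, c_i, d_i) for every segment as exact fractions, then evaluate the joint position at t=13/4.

Δ: Δ0=1, Δ1=-6, Δ2=7, Δ3=-2, Δ4=-1
row 1: diag=6, rhs=-42; c'=1/6, d'=-7
row 2: denom=4−1·1/6=23/6; d'=(78−1·-7)/(23/6)=510/23
row 3: denom=4−1·6/23=86/23; d'=(-54−1·510/23)/(86/23)=-876/43
row 4: denom=8−1·23/86=665/86; d'=(6−1·-876/43)/(665/86)=324/95
back: M4=324/95
back: M3=-876/43−23/86·324/95=-2022/95
back: M2=510/23−6/23·-2022/95=2634/95
back: M1=-7−1/6·2634/95=-1104/95
M: M0=0, M1=-1104/95, M2=2634/95, M3=-2022/95, M4=324/95, M5=0
seg 0: a=0, c=M0/2=0, d=(M1−M0)/(6·2)=-92/95, b=Δ0−h0·(2M0+M1)/6=463/95
seg 1: a=2, c=M1/2=-552/95, d=(M2−M1)/(6·1)=623/95, b=Δ1−h1·(2M1+M2)/6=-641/95
seg 2: a=-4, c=M2/2=1317/95, d=(M3−M2)/(6·1)=-776/95, b=Δ2−h2·(2M2+M3)/6=124/95
seg 3: a=3, c=M3/2=-1011/95, d=(M4−M3)/(6·1)=391/95, b=Δ3−h3·(2M3+M4)/6=86/19
seg 4: a=1, c=M4/2=162/95, d=(M5−M4)/(6·3)=-18/95, b=Δ4−h4·(2M4+M5)/6=-419/95
t_q=13/4 → seg 2, τ=1/4; S=-4+124/95·τ+1317/95·τ²+-776/95·τ³=-4461/1520

  seg 0: a=0 b=463/95 c=0 d=-92/95
  seg 1: a=2 b=-641/95 c=-552/95 d=623/95
  seg 2: a=-4 b=124/95 c=1317/95 d=-776/95
  seg 3: a=3 b=86/19 c=-1011/95 d=391/95
  seg 4: a=1 b=-419/95 c=162/95 d=-18/95
S(13/4) = -4461/1520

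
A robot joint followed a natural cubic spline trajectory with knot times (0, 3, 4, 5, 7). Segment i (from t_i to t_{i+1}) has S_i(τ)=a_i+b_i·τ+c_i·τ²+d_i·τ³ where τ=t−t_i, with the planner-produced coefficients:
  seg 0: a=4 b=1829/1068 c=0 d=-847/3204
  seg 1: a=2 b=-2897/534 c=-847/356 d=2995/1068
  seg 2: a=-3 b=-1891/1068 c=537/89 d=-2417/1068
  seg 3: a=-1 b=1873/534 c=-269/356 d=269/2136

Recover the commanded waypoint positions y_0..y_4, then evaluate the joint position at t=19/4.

y_0 = S_0(0) = a_0 = 4
y_1 = S_1(0) = a_1 = 2
y_2 = S_2(0) = a_2 = -3
y_3 = S_3(0) = a_3 = -1
y_4 = S_3(2) = 4
t_q=19/4 is in segment 2 (τ=3/4); S_2(τ)=-43033/22784

y_0=4 y_1=2 y_2=-3 y_3=-1 y_4=4
S(19/4) = -43033/22784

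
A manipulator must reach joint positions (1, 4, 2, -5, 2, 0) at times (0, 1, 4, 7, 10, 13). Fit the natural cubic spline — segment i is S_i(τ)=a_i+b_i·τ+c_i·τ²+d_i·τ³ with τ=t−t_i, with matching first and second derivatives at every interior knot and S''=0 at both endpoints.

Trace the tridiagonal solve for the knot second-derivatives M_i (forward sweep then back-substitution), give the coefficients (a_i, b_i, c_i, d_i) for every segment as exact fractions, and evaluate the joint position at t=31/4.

Δ: Δ0=3, Δ1=-2/3, Δ2=-7/3, Δ3=7/3, Δ4=-2/3
row 1: diag=8, rhs=-22; c'=3/8, d'=-11/4
row 2: denom=12−3·3/8=87/8; d'=(-10−3·-11/4)/(87/8)=-14/87
row 3: denom=12−3·8/29=324/29; d'=(28−3·-14/87)/(324/29)=413/162
row 4: denom=12−3·29/108=403/36; d'=(-18−3·413/162)/(403/36)=-2770/1209
back: M4=-2770/1209
back: M3=413/162−29/108·-2770/1209=3826/1209
back: M2=-14/87−8/29·3826/1209=-1250/1209
back: M1=-11/4−3/8·-1250/1209=-952/403
M: M0=0, M1=-952/403, M2=-1250/1209, M3=3826/1209, M4=-2770/1209, M5=0
seg 0: a=1, c=M0/2=0, d=(M1−M0)/(6·1)=-476/1209, b=Δ0−h0·(2M0+M1)/6=4103/1209
seg 1: a=4, c=M1/2=-476/403, d=(M2−M1)/(6·3)=803/10881, b=Δ1−h1·(2M1+M2)/6=2675/1209
seg 2: a=2, c=M2/2=-625/1209, d=(M3−M2)/(6·3)=94/403, b=Δ2−h2·(2M2+M3)/6=-268/93
seg 3: a=-5, c=M3/2=1913/1209, d=(M4−M3)/(6·3)=-3298/10881, b=Δ3−h3·(2M3+M4)/6=380/1209
seg 4: a=2, c=M4/2=-1385/1209, d=(M5−M4)/(6·3)=1385/10881, b=Δ4−h4·(2M4+M5)/6=1964/1209
t_q=31/4 → seg 3, τ=3/4; S=-5+380/1209·τ+1913/1209·τ²+-3298/10881·τ³=-51611/12896

  seg 0: a=1 b=4103/1209 c=0 d=-476/1209
  seg 1: a=4 b=2675/1209 c=-476/403 d=803/10881
  seg 2: a=2 b=-268/93 c=-625/1209 d=94/403
  seg 3: a=-5 b=380/1209 c=1913/1209 d=-3298/10881
  seg 4: a=2 b=1964/1209 c=-1385/1209 d=1385/10881
S(31/4) = -51611/12896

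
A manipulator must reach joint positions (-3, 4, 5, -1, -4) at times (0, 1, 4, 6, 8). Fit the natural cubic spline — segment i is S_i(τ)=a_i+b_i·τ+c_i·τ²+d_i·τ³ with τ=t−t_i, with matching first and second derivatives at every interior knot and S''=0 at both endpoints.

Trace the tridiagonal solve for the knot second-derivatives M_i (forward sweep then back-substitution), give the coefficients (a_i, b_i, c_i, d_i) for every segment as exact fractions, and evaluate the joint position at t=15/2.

  seg 0: a=-3 b=12509/1608 c=0 d=-1253/1608
  seg 1: a=4 b=4375/804 c=-1253/536 d=1021/4824
  seg 2: a=5 b=-4615/1608 c=-29/67 d=1183/6432
  seg 3: a=-1 b=-1925/804 c=719/1072 d=-719/6432
S(15/2) = -59339/17152

Δ: Δ0=7, Δ1=1/3, Δ2=-3, Δ3=-3/2
row 1: diag=8, rhs=-40; c'=3/8, d'=-5
row 2: denom=10−3·3/8=71/8; d'=(-20−3·-5)/(71/8)=-40/71
row 3: denom=8−2·16/71=536/71; d'=(9−2·-40/71)/(536/71)=719/536
back: M3=719/536
back: M2=-40/71−16/71·719/536=-58/67
back: M1=-5−3/8·-58/67=-1253/268
M: M0=0, M1=-1253/268, M2=-58/67, M3=719/536, M4=0
seg 0: a=-3, c=M0/2=0, d=(M1−M0)/(6·1)=-1253/1608, b=Δ0−h0·(2M0+M1)/6=12509/1608
seg 1: a=4, c=M1/2=-1253/536, d=(M2−M1)/(6·3)=1021/4824, b=Δ1−h1·(2M1+M2)/6=4375/804
seg 2: a=5, c=M2/2=-29/67, d=(M3−M2)/(6·2)=1183/6432, b=Δ2−h2·(2M2+M3)/6=-4615/1608
seg 3: a=-1, c=M3/2=719/1072, d=(M4−M3)/(6·2)=-719/6432, b=Δ3−h3·(2M3+M4)/6=-1925/804
t_q=15/2 → seg 3, τ=3/2; S=-1+-1925/804·τ+719/1072·τ²+-719/6432·τ³=-59339/17152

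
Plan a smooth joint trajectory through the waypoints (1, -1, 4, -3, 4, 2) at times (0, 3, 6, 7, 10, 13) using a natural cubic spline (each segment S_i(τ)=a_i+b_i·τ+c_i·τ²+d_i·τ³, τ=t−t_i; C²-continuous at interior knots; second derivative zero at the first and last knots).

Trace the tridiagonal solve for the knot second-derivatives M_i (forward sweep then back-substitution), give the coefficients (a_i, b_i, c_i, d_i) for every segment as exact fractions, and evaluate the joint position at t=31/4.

  seg 0: a=1 b=-1957/825 c=0 d=469/2475
  seg 1: a=-1 b=2264/825 c=469/275 d=-1022/1485
  seg 2: a=4 b=-4624/825 c=-3703/825 d=232/75
  seg 3: a=-3 b=-1458/275 c=3953/825 d=-1112/1485
  seg 4: a=4 b=888/275 c=-1607/825 d=1607/7425
S(31/4) = -20227/4400

Δ: Δ0=-2/3, Δ1=5/3, Δ2=-7, Δ3=7/3, Δ4=-2/3
row 1: diag=12, rhs=14; c'=1/4, d'=7/6
row 2: denom=8−3·1/4=29/4; d'=(-52−3·7/6)/(29/4)=-222/29
row 3: denom=8−1·4/29=228/29; d'=(56−1·-222/29)/(228/29)=923/114
row 4: denom=12−3·29/76=825/76; d'=(-18−3·923/114)/(825/76)=-3214/825
back: M4=-3214/825
back: M3=923/114−29/76·-3214/825=7906/825
back: M2=-222/29−4/29·7906/825=-7406/825
back: M1=7/6−1/4·-7406/825=938/275
M: M0=0, M1=938/275, M2=-7406/825, M3=7906/825, M4=-3214/825, M5=0
seg 0: a=1, c=M0/2=0, d=(M1−M0)/(6·3)=469/2475, b=Δ0−h0·(2M0+M1)/6=-1957/825
seg 1: a=-1, c=M1/2=469/275, d=(M2−M1)/(6·3)=-1022/1485, b=Δ1−h1·(2M1+M2)/6=2264/825
seg 2: a=4, c=M2/2=-3703/825, d=(M3−M2)/(6·1)=232/75, b=Δ2−h2·(2M2+M3)/6=-4624/825
seg 3: a=-3, c=M3/2=3953/825, d=(M4−M3)/(6·3)=-1112/1485, b=Δ3−h3·(2M3+M4)/6=-1458/275
seg 4: a=4, c=M4/2=-1607/825, d=(M5−M4)/(6·3)=1607/7425, b=Δ4−h4·(2M4+M5)/6=888/275
t_q=31/4 → seg 3, τ=3/4; S=-3+-1458/275·τ+3953/825·τ²+-1112/1485·τ³=-20227/4400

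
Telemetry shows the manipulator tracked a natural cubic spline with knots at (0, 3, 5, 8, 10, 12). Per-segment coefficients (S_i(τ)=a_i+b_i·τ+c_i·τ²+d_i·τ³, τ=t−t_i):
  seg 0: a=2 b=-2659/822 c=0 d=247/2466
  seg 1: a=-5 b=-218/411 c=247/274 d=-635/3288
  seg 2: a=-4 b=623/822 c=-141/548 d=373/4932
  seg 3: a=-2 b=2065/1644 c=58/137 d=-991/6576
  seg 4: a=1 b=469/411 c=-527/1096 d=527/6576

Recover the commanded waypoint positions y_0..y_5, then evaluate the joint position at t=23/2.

y_0=2 y_1=-5 y_2=-4 y_3=-2 y_4=1 y_5=2
S(23/2) = 33323/17536

y_0 = S_0(0) = a_0 = 2
y_1 = S_1(0) = a_1 = -5
y_2 = S_2(0) = a_2 = -4
y_3 = S_3(0) = a_3 = -2
y_4 = S_4(0) = a_4 = 1
y_5 = S_4(2) = 2
t_q=23/2 is in segment 4 (τ=3/2); S_4(τ)=33323/17536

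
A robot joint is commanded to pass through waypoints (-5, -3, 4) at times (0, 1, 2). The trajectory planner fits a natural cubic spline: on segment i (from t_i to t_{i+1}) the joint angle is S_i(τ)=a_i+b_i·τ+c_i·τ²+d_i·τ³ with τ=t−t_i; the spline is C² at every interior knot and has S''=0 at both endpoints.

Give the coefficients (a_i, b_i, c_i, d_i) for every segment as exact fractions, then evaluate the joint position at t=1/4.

Δ: Δ0=2, Δ1=7
row 1: diag=4, rhs=30; c'=1/4, d'=15/2
back: M1=15/2
M: M0=0, M1=15/2, M2=0
seg 0: a=-5, c=M0/2=0, d=(M1−M0)/(6·1)=5/4, b=Δ0−h0·(2M0+M1)/6=3/4
seg 1: a=-3, c=M1/2=15/4, d=(M2−M1)/(6·1)=-5/4, b=Δ1−h1·(2M1+M2)/6=9/2
t_q=1/4 → seg 0, τ=1/4; S=-5+3/4·τ+0·τ²+5/4·τ³=-1227/256

  seg 0: a=-5 b=3/4 c=0 d=5/4
  seg 1: a=-3 b=9/2 c=15/4 d=-5/4
S(1/4) = -1227/256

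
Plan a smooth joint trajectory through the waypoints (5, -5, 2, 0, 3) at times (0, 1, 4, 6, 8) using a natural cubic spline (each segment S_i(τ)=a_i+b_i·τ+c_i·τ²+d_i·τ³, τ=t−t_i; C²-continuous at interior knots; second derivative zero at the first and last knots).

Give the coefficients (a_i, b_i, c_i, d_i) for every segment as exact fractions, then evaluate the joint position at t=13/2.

  seg 0: a=5 b=-19177/1608 c=0 d=3097/1608
  seg 1: a=-5 b=-4943/804 c=3097/536 d=-4745/4824
  seg 2: a=2 b=3155/1608 c=-206/67 d=5125/6432
  seg 3: a=0 b=-623/804 c=1829/1072 d=-1829/6432
S(13/2) = 61/17152

Δ: Δ0=-10, Δ1=7/3, Δ2=-1, Δ3=3/2
row 1: diag=8, rhs=74; c'=3/8, d'=37/4
row 2: denom=10−3·3/8=71/8; d'=(-20−3·37/4)/(71/8)=-382/71
row 3: denom=8−2·16/71=536/71; d'=(15−2·-382/71)/(536/71)=1829/536
back: M3=1829/536
back: M2=-382/71−16/71·1829/536=-412/67
back: M1=37/4−3/8·-412/67=3097/268
M: M0=0, M1=3097/268, M2=-412/67, M3=1829/536, M4=0
seg 0: a=5, c=M0/2=0, d=(M1−M0)/(6·1)=3097/1608, b=Δ0−h0·(2M0+M1)/6=-19177/1608
seg 1: a=-5, c=M1/2=3097/536, d=(M2−M1)/(6·3)=-4745/4824, b=Δ1−h1·(2M1+M2)/6=-4943/804
seg 2: a=2, c=M2/2=-206/67, d=(M3−M2)/(6·2)=5125/6432, b=Δ2−h2·(2M2+M3)/6=3155/1608
seg 3: a=0, c=M3/2=1829/1072, d=(M4−M3)/(6·2)=-1829/6432, b=Δ3−h3·(2M3+M4)/6=-623/804
t_q=13/2 → seg 3, τ=1/2; S=0+-623/804·τ+1829/1072·τ²+-1829/6432·τ³=61/17152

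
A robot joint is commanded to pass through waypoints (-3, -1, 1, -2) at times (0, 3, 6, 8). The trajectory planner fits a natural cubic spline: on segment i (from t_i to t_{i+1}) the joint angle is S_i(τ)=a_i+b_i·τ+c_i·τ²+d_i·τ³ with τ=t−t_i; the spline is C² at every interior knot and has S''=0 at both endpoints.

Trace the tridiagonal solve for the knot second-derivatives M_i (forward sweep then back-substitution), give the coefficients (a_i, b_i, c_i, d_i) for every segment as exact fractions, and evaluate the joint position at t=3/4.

  seg 0: a=-3 b=109/222 c=0 d=13/666
  seg 1: a=-1 b=113/111 c=13/74 d=-65/666
  seg 2: a=1 b=-125/222 c=-26/37 d=13/111
S(3/4) = -12425/4736

Δ: Δ0=2/3, Δ1=2/3, Δ2=-3/2
row 1: diag=12, rhs=0; c'=1/4, d'=0
row 2: denom=10−3·1/4=37/4; d'=(-13−3·0)/(37/4)=-52/37
back: M2=-52/37
back: M1=0−1/4·-52/37=13/37
M: M0=0, M1=13/37, M2=-52/37, M3=0
seg 0: a=-3, c=M0/2=0, d=(M1−M0)/(6·3)=13/666, b=Δ0−h0·(2M0+M1)/6=109/222
seg 1: a=-1, c=M1/2=13/74, d=(M2−M1)/(6·3)=-65/666, b=Δ1−h1·(2M1+M2)/6=113/111
seg 2: a=1, c=M2/2=-26/37, d=(M3−M2)/(6·2)=13/111, b=Δ2−h2·(2M2+M3)/6=-125/222
t_q=3/4 → seg 0, τ=3/4; S=-3+109/222·τ+0·τ²+13/666·τ³=-12425/4736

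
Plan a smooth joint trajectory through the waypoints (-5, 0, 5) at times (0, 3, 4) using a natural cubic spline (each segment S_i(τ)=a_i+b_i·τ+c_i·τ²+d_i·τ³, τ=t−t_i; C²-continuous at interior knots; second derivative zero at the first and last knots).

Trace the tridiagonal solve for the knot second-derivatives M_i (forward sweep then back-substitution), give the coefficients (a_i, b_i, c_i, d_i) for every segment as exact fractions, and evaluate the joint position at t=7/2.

  seg 0: a=-5 b=5/12 c=0 d=5/36
  seg 1: a=0 b=25/6 c=5/4 d=-5/12
S(7/2) = 75/32

Δ: Δ0=5/3, Δ1=5
row 1: diag=8, rhs=20; c'=1/8, d'=5/2
back: M1=5/2
M: M0=0, M1=5/2, M2=0
seg 0: a=-5, c=M0/2=0, d=(M1−M0)/(6·3)=5/36, b=Δ0−h0·(2M0+M1)/6=5/12
seg 1: a=0, c=M1/2=5/4, d=(M2−M1)/(6·1)=-5/12, b=Δ1−h1·(2M1+M2)/6=25/6
t_q=7/2 → seg 1, τ=1/2; S=0+25/6·τ+5/4·τ²+-5/12·τ³=75/32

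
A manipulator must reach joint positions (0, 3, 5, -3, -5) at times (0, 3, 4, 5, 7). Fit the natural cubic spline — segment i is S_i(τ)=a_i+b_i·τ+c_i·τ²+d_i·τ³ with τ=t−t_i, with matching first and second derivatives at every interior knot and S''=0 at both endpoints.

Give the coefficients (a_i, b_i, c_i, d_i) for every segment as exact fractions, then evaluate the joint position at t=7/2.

  seg 0: a=0 b=-46/89 c=0 d=15/89
  seg 1: a=3 b=359/89 c=135/89 d=-316/89
  seg 2: a=5 b=-319/89 c=-813/89 d=420/89
  seg 3: a=-3 b=-685/89 c=447/89 d=-149/178
S(7/2) = 1763/356

Δ: Δ0=1, Δ1=2, Δ2=-8, Δ3=-1
row 1: diag=8, rhs=6; c'=1/8, d'=3/4
row 2: denom=4−1·1/8=31/8; d'=(-60−1·3/4)/(31/8)=-486/31
row 3: denom=6−1·8/31=178/31; d'=(42−1·-486/31)/(178/31)=894/89
back: M3=894/89
back: M2=-486/31−8/31·894/89=-1626/89
back: M1=3/4−1/8·-1626/89=270/89
M: M0=0, M1=270/89, M2=-1626/89, M3=894/89, M4=0
seg 0: a=0, c=M0/2=0, d=(M1−M0)/(6·3)=15/89, b=Δ0−h0·(2M0+M1)/6=-46/89
seg 1: a=3, c=M1/2=135/89, d=(M2−M1)/(6·1)=-316/89, b=Δ1−h1·(2M1+M2)/6=359/89
seg 2: a=5, c=M2/2=-813/89, d=(M3−M2)/(6·1)=420/89, b=Δ2−h2·(2M2+M3)/6=-319/89
seg 3: a=-3, c=M3/2=447/89, d=(M4−M3)/(6·2)=-149/178, b=Δ3−h3·(2M3+M4)/6=-685/89
t_q=7/2 → seg 1, τ=1/2; S=3+359/89·τ+135/89·τ²+-316/89·τ³=1763/356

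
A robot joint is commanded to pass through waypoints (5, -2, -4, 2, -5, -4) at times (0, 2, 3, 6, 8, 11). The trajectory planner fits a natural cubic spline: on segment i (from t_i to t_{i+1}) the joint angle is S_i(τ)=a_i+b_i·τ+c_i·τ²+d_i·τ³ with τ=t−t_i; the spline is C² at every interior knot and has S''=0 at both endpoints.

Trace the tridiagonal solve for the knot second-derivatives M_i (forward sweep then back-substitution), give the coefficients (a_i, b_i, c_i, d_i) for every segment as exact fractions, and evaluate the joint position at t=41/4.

Δ: Δ0=-7/2, Δ1=-2, Δ2=2, Δ3=-7/2, Δ4=1/3
row 1: diag=6, rhs=9; c'=1/6, d'=3/2
row 2: denom=8−1·1/6=47/6; d'=(24−1·3/2)/(47/6)=135/47
row 3: denom=10−3·18/47=416/47; d'=(-33−3·135/47)/(416/47)=-489/104
row 4: denom=10−2·47/208=993/104; d'=(23−2·-489/104)/(993/104)=3370/993
back: M4=3370/993
back: M3=-489/104−47/208·3370/993=-10861/1986
back: M2=135/47−18/47·-10861/1986=1644/331
back: M1=3/2−1/6·1644/331=445/662
M: M0=0, M1=445/662, M2=1644/331, M3=-10861/1986, M4=3370/993, M5=0
seg 0: a=5, c=M0/2=0, d=(M1−M0)/(6·2)=445/7944, b=Δ0−h0·(2M0+M1)/6=-3698/993
seg 1: a=-2, c=M1/2=445/1324, d=(M2−M1)/(6·1)=2843/3972, b=Δ1−h1·(2M1+M2)/6=-6061/1986
seg 2: a=-4, c=M2/2=822/331, d=(M3−M2)/(6·3)=-20725/35748, b=Δ2−h2·(2M2+M3)/6=-923/3972
seg 3: a=2, c=M3/2=-10861/3972, d=(M4−M3)/(6·2)=5867/7944, b=Δ3−h3·(2M3+M4)/6=-1957/1986
seg 4: a=-5, c=M4/2=1685/993, d=(M5−M4)/(6·3)=-1685/8937, b=Δ4−h4·(2M4+M5)/6=-1013/331
t_q=41/4 → seg 4, τ=9/4; S=-5+-1013/331·τ+1685/993·τ²+-1685/8937·τ³=-115307/21184

  seg 0: a=5 b=-3698/993 c=0 d=445/7944
  seg 1: a=-2 b=-6061/1986 c=445/1324 d=2843/3972
  seg 2: a=-4 b=-923/3972 c=822/331 d=-20725/35748
  seg 3: a=2 b=-1957/1986 c=-10861/3972 d=5867/7944
  seg 4: a=-5 b=-1013/331 c=1685/993 d=-1685/8937
S(41/4) = -115307/21184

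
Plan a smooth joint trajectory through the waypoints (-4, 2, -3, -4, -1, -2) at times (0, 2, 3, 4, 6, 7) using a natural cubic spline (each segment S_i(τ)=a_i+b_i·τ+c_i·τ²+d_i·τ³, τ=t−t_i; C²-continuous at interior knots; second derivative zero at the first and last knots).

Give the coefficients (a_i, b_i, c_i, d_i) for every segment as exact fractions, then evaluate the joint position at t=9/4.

Δ: Δ0=3, Δ1=-5, Δ2=-1, Δ3=3/2, Δ4=-1
row 1: diag=6, rhs=-48; c'=1/6, d'=-8
row 2: denom=4−1·1/6=23/6; d'=(24−1·-8)/(23/6)=192/23
row 3: denom=6−1·6/23=132/23; d'=(15−1·192/23)/(132/23)=51/44
row 4: denom=6−2·23/66=175/33; d'=(-15−2·51/44)/(175/33)=-1143/350
back: M4=-1143/350
back: M3=51/44−23/66·-1143/350=402/175
back: M2=192/23−6/23·402/175=1356/175
back: M1=-8−1/6·1356/175=-1626/175
M: M0=0, M1=-1626/175, M2=1356/175, M3=402/175, M4=-1143/350, M5=0
seg 0: a=-4, c=M0/2=0, d=(M1−M0)/(6·2)=-271/350, b=Δ0−h0·(2M0+M1)/6=1067/175
seg 1: a=2, c=M1/2=-813/175, d=(M2−M1)/(6·1)=71/25, b=Δ1−h1·(2M1+M2)/6=-559/175
seg 2: a=-3, c=M2/2=678/175, d=(M3−M2)/(6·1)=-159/175, b=Δ2−h2·(2M2+M3)/6=-694/175
seg 3: a=-4, c=M3/2=201/175, d=(M4−M3)/(6·2)=-649/1400, b=Δ3−h3·(2M3+M4)/6=37/35
seg 4: a=-1, c=M4/2=-1143/700, d=(M5−M4)/(6·1)=381/700, b=Δ4−h4·(2M4+M5)/6=31/350
t_q=9/4 → seg 1, τ=1/4; S=2+-559/175·τ+-813/175·τ²+71/25·τ³=10701/11200

  seg 0: a=-4 b=1067/175 c=0 d=-271/350
  seg 1: a=2 b=-559/175 c=-813/175 d=71/25
  seg 2: a=-3 b=-694/175 c=678/175 d=-159/175
  seg 3: a=-4 b=37/35 c=201/175 d=-649/1400
  seg 4: a=-1 b=31/350 c=-1143/700 d=381/700
S(9/4) = 10701/11200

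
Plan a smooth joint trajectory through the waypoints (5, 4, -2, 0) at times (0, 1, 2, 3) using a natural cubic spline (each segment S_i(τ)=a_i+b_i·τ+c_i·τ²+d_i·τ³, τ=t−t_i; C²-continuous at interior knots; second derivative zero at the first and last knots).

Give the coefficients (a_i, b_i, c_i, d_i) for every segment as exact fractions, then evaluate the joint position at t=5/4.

Δ: Δ0=-1, Δ1=-6, Δ2=2
row 1: diag=4, rhs=-30; c'=1/4, d'=-15/2
row 2: denom=4−1·1/4=15/4; d'=(48−1·-15/2)/(15/4)=74/5
back: M2=74/5
back: M1=-15/2−1/4·74/5=-56/5
M: M0=0, M1=-56/5, M2=74/5, M3=0
seg 0: a=5, c=M0/2=0, d=(M1−M0)/(6·1)=-28/15, b=Δ0−h0·(2M0+M1)/6=13/15
seg 1: a=4, c=M1/2=-28/5, d=(M2−M1)/(6·1)=13/3, b=Δ1−h1·(2M1+M2)/6=-71/15
seg 2: a=-2, c=M2/2=37/5, d=(M3−M2)/(6·1)=-37/15, b=Δ2−h2·(2M2+M3)/6=-44/15
t_q=5/4 → seg 1, τ=1/4; S=4+-71/15·τ+-28/5·τ²+13/3·τ³=811/320

  seg 0: a=5 b=13/15 c=0 d=-28/15
  seg 1: a=4 b=-71/15 c=-28/5 d=13/3
  seg 2: a=-2 b=-44/15 c=37/5 d=-37/15
S(5/4) = 811/320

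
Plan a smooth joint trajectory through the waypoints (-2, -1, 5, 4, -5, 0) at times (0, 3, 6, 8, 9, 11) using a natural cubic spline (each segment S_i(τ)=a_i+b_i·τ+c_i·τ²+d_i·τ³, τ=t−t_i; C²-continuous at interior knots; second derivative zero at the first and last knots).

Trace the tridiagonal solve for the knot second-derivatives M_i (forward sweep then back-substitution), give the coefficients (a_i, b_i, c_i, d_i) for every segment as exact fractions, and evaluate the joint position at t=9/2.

Δ: Δ0=1/3, Δ1=2, Δ2=-1/2, Δ3=-9, Δ4=5/2
row 1: diag=12, rhs=10; c'=1/4, d'=5/6
row 2: denom=10−3·1/4=37/4; d'=(-15−3·5/6)/(37/4)=-70/37
row 3: denom=6−2·8/37=206/37; d'=(-51−2·-70/37)/(206/37)=-1747/206
row 4: denom=6−1·37/206=1199/206; d'=(69−1·-1747/206)/(1199/206)=1451/109
back: M4=1451/109
back: M3=-1747/206−37/206·1451/109=-1185/109
back: M2=-70/37−8/37·-1185/109=50/109
back: M1=5/6−1/4·50/109=235/327
M: M0=0, M1=235/327, M2=50/109, M3=-1185/109, M4=1451/109, M5=0
seg 0: a=-2, c=M0/2=0, d=(M1−M0)/(6·3)=235/5886, b=Δ0−h0·(2M0+M1)/6=-17/654
seg 1: a=-1, c=M1/2=235/654, d=(M2−M1)/(6·3)=-85/5886, b=Δ1−h1·(2M1+M2)/6=344/327
seg 2: a=5, c=M2/2=25/109, d=(M3−M2)/(6·2)=-1235/1308, b=Δ2−h2·(2M2+M3)/6=1843/654
seg 3: a=4, c=M3/2=-1185/218, d=(M4−M3)/(6·1)=1318/327, b=Δ3−h3·(2M3+M4)/6=-4967/654
seg 4: a=-5, c=M4/2=1451/218, d=(M5−M4)/(6·2)=-1451/1308, b=Δ4−h4·(2M4+M5)/6=-4169/654
t_q=9/2 → seg 1, τ=3/2; S=-1+344/327·τ+235/654·τ²+-85/5886·τ³=2333/1744

  seg 0: a=-2 b=-17/654 c=0 d=235/5886
  seg 1: a=-1 b=344/327 c=235/654 d=-85/5886
  seg 2: a=5 b=1843/654 c=25/109 d=-1235/1308
  seg 3: a=4 b=-4967/654 c=-1185/218 d=1318/327
  seg 4: a=-5 b=-4169/654 c=1451/218 d=-1451/1308
S(9/2) = 2333/1744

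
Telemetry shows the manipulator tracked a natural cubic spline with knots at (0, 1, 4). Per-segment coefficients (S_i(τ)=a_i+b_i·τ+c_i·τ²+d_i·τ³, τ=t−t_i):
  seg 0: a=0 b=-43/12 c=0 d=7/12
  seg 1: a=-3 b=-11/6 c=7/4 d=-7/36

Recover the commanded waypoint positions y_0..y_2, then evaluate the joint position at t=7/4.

y_0=0 y_1=-3 y_2=2
S(7/4) = -889/256

y_0 = S_0(0) = a_0 = 0
y_1 = S_1(0) = a_1 = -3
y_2 = S_1(3) = 2
t_q=7/4 is in segment 1 (τ=3/4); S_1(τ)=-889/256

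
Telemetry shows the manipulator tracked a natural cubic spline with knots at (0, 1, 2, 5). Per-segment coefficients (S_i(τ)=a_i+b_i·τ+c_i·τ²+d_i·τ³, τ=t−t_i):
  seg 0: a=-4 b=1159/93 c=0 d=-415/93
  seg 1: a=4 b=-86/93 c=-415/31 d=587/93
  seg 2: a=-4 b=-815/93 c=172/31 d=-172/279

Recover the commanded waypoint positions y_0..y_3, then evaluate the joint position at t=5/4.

y_0=-4 y_1=4 y_2=-4 y_3=3
S(5/4) = 6013/1984

y_0 = S_0(0) = a_0 = -4
y_1 = S_1(0) = a_1 = 4
y_2 = S_2(0) = a_2 = -4
y_3 = S_2(3) = 3
t_q=5/4 is in segment 1 (τ=1/4); S_1(τ)=6013/1984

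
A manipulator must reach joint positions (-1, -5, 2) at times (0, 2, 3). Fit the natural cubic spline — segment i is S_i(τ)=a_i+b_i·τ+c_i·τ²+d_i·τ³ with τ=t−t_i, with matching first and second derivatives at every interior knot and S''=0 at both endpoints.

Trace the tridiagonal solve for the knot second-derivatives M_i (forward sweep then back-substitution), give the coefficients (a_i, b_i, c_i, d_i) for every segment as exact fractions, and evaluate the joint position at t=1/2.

Δ: Δ0=-2, Δ1=7
row 1: diag=6, rhs=54; c'=1/6, d'=9
back: M1=9
M: M0=0, M1=9, M2=0
seg 0: a=-1, c=M0/2=0, d=(M1−M0)/(6·2)=3/4, b=Δ0−h0·(2M0+M1)/6=-5
seg 1: a=-5, c=M1/2=9/2, d=(M2−M1)/(6·1)=-3/2, b=Δ1−h1·(2M1+M2)/6=4
t_q=1/2 → seg 0, τ=1/2; S=-1+-5·τ+0·τ²+3/4·τ³=-109/32

  seg 0: a=-1 b=-5 c=0 d=3/4
  seg 1: a=-5 b=4 c=9/2 d=-3/2
S(1/2) = -109/32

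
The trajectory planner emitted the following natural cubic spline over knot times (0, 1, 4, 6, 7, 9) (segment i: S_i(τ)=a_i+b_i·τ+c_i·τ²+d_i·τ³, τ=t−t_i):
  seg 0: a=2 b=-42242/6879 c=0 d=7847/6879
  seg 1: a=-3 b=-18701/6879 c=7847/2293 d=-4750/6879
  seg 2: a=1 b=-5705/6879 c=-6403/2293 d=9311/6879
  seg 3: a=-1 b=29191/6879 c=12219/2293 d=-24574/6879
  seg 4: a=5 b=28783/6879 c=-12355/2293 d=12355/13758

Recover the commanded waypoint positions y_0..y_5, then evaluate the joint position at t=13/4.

y_0=2 y_1=-3 y_2=1 y_3=-1 y_4=5 y_5=-1
S(13/4) = 25137/73376

y_0 = S_0(0) = a_0 = 2
y_1 = S_1(0) = a_1 = -3
y_2 = S_2(0) = a_2 = 1
y_3 = S_3(0) = a_3 = -1
y_4 = S_4(0) = a_4 = 5
y_5 = S_4(2) = -1
t_q=13/4 is in segment 1 (τ=9/4); S_1(τ)=25137/73376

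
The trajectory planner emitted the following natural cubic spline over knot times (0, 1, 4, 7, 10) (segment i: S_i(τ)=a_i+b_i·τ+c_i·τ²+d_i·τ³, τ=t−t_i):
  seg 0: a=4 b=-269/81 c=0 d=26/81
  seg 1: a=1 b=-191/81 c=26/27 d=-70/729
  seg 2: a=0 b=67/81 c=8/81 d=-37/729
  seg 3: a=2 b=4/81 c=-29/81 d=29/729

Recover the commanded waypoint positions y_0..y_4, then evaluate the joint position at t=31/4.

y_0 = S_0(0) = a_0 = 4
y_1 = S_1(0) = a_1 = 1
y_2 = S_2(0) = a_2 = 0
y_3 = S_3(0) = a_3 = 2
y_4 = S_3(3) = 0
t_q=31/4 is in segment 3 (τ=3/4); S_3(τ)=1067/576

y_0=4 y_1=1 y_2=0 y_3=2 y_4=0
S(31/4) = 1067/576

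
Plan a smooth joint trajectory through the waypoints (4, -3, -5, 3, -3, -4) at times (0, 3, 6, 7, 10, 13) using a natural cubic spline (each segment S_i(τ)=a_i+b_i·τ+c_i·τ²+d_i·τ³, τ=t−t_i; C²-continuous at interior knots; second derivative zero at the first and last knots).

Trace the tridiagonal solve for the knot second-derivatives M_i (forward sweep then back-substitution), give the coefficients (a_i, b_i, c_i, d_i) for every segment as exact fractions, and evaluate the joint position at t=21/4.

Δ: Δ0=-7/3, Δ1=-2/3, Δ2=8, Δ3=-2, Δ4=-1/3
row 1: diag=12, rhs=10; c'=1/4, d'=5/6
row 2: denom=8−3·1/4=29/4; d'=(52−3·5/6)/(29/4)=198/29
row 3: denom=8−1·4/29=228/29; d'=(-60−1·198/29)/(228/29)=-17/2
row 4: denom=12−3·29/76=825/76; d'=(10−3·-17/2)/(825/76)=2698/825
back: M4=2698/825
back: M3=-17/2−29/76·2698/825=-8042/825
back: M2=198/29−4/29·-8042/825=6742/825
back: M1=5/6−1/4·6742/825=-998/825
M: M0=0, M1=-998/825, M2=6742/825, M3=-8042/825, M4=2698/825, M5=0
seg 0: a=4, c=M0/2=0, d=(M1−M0)/(6·3)=-499/7425, b=Δ0−h0·(2M0+M1)/6=-1426/825
seg 1: a=-3, c=M1/2=-499/825, d=(M2−M1)/(6·3)=86/165, b=Δ1−h1·(2M1+M2)/6=-2923/825
seg 2: a=-5, c=M2/2=3371/825, d=(M3−M2)/(6·1)=-224/75, b=Δ2−h2·(2M2+M3)/6=5693/825
seg 3: a=3, c=M3/2=-4021/825, d=(M4−M3)/(6·3)=358/495, b=Δ3−h3·(2M3+M4)/6=1681/275
seg 4: a=-3, c=M4/2=1349/825, d=(M5−M4)/(6·3)=-1349/7425, b=Δ4−h4·(2M4+M5)/6=-991/275
t_q=21/4 → seg 1, τ=9/4; S=-3+-2923/825·τ+-499/825·τ²+86/165·τ³=-71253/8800

  seg 0: a=4 b=-1426/825 c=0 d=-499/7425
  seg 1: a=-3 b=-2923/825 c=-499/825 d=86/165
  seg 2: a=-5 b=5693/825 c=3371/825 d=-224/75
  seg 3: a=3 b=1681/275 c=-4021/825 d=358/495
  seg 4: a=-3 b=-991/275 c=1349/825 d=-1349/7425
S(21/4) = -71253/8800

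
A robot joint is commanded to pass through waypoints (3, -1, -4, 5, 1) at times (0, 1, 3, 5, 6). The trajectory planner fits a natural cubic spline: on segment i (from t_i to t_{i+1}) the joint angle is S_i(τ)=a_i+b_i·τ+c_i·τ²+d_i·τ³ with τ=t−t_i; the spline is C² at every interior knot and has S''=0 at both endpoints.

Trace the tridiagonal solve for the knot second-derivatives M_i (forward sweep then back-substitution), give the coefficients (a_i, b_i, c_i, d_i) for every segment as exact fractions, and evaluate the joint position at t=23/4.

Δ: Δ0=-4, Δ1=-3/2, Δ2=9/2, Δ3=-4
row 1: diag=6, rhs=15; c'=1/3, d'=5/2
row 2: denom=8−2·1/3=22/3; d'=(36−2·5/2)/(22/3)=93/22
row 3: denom=6−2·3/11=60/11; d'=(-51−2·93/22)/(60/11)=-109/10
back: M3=-109/10
back: M2=93/22−3/11·-109/10=36/5
back: M1=5/2−1/3·36/5=1/10
M: M0=0, M1=1/10, M2=36/5, M3=-109/10, M4=0
seg 0: a=3, c=M0/2=0, d=(M1−M0)/(6·1)=1/60, b=Δ0−h0·(2M0+M1)/6=-241/60
seg 1: a=-1, c=M1/2=1/20, d=(M2−M1)/(6·2)=71/120, b=Δ1−h1·(2M1+M2)/6=-119/30
seg 2: a=-4, c=M2/2=18/5, d=(M3−M2)/(6·2)=-181/120, b=Δ2−h2·(2M2+M3)/6=10/3
seg 3: a=5, c=M3/2=-109/20, d=(M4−M3)/(6·1)=109/60, b=Δ3−h3·(2M3+M4)/6=-11/30
t_q=23/4 → seg 3, τ=3/4; S=5+-11/30·τ+-109/20·τ²+109/60·τ³=621/256

  seg 0: a=3 b=-241/60 c=0 d=1/60
  seg 1: a=-1 b=-119/30 c=1/20 d=71/120
  seg 2: a=-4 b=10/3 c=18/5 d=-181/120
  seg 3: a=5 b=-11/30 c=-109/20 d=109/60
S(23/4) = 621/256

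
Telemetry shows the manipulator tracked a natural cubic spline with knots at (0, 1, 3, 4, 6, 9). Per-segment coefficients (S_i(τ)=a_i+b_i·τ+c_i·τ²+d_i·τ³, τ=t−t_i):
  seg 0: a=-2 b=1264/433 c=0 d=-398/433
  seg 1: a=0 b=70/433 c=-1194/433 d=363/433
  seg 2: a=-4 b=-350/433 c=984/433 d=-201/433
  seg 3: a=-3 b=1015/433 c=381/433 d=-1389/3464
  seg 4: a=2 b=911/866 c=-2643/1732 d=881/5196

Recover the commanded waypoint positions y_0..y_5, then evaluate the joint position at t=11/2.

y_0 = S_0(0) = a_0 = -2
y_1 = S_1(0) = a_1 = 0
y_2 = S_2(0) = a_2 = -4
y_3 = S_3(0) = a_3 = -3
y_4 = S_4(0) = a_4 = 2
y_5 = S_4(3) = -4
t_q=11/2 is in segment 3 (τ=3/2); S_3(τ)=31665/27712

y_0=-2 y_1=0 y_2=-4 y_3=-3 y_4=2 y_5=-4
S(11/2) = 31665/27712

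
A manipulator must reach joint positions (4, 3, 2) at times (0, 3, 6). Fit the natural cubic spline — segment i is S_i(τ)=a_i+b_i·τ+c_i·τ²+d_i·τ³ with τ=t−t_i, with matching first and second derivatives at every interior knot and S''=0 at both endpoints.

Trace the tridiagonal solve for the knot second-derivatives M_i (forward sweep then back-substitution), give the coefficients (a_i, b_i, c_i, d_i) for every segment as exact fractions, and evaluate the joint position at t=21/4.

Δ: Δ0=-1/3, Δ1=-1/3
row 1: diag=12, rhs=0; c'=1/4, d'=0
back: M1=0
M: M0=0, M1=0, M2=0
seg 0: a=4, c=M0/2=0, d=(M1−M0)/(6·3)=0, b=Δ0−h0·(2M0+M1)/6=-1/3
seg 1: a=3, c=M1/2=0, d=(M2−M1)/(6·3)=0, b=Δ1−h1·(2M1+M2)/6=-1/3
t_q=21/4 → seg 1, τ=9/4; S=3+-1/3·τ+0·τ²+0·τ³=9/4

  seg 0: a=4 b=-1/3 c=0 d=0
  seg 1: a=3 b=-1/3 c=0 d=0
S(21/4) = 9/4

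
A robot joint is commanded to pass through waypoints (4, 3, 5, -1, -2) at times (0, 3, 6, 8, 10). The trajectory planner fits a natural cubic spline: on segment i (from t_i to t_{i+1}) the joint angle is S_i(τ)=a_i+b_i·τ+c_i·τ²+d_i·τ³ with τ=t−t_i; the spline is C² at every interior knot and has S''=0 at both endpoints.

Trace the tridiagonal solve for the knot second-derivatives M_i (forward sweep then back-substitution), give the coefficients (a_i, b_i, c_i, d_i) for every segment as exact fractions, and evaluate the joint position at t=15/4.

Δ: Δ0=-1/3, Δ1=2/3, Δ2=-3, Δ3=-1/2
row 1: diag=12, rhs=6; c'=1/4, d'=1/2
row 2: denom=10−3·1/4=37/4; d'=(-22−3·1/2)/(37/4)=-94/37
row 3: denom=8−2·8/37=280/37; d'=(15−2·-94/37)/(280/37)=743/280
back: M3=743/280
back: M2=-94/37−8/37·743/280=-109/35
back: M1=1/2−1/4·-109/35=179/140
M: M0=0, M1=179/140, M2=-109/35, M3=743/280, M4=0
seg 0: a=4, c=M0/2=0, d=(M1−M0)/(6·3)=179/2520, b=Δ0−h0·(2M0+M1)/6=-817/840
seg 1: a=3, c=M1/2=179/280, d=(M2−M1)/(6·3)=-41/168, b=Δ1−h1·(2M1+M2)/6=397/420
seg 2: a=5, c=M2/2=-109/70, d=(M3−M2)/(6·2)=323/672, b=Δ2−h2·(2M2+M3)/6=-217/120
seg 3: a=-1, c=M3/2=743/560, d=(M4−M3)/(6·2)=-743/3360, b=Δ3−h3·(2M3+M4)/6=-953/420
t_q=15/4 → seg 1, τ=3/4; S=3+397/420·τ+179/280·τ²+-41/168·τ³=71063/17920

  seg 0: a=4 b=-817/840 c=0 d=179/2520
  seg 1: a=3 b=397/420 c=179/280 d=-41/168
  seg 2: a=5 b=-217/120 c=-109/70 d=323/672
  seg 3: a=-1 b=-953/420 c=743/560 d=-743/3360
S(15/4) = 71063/17920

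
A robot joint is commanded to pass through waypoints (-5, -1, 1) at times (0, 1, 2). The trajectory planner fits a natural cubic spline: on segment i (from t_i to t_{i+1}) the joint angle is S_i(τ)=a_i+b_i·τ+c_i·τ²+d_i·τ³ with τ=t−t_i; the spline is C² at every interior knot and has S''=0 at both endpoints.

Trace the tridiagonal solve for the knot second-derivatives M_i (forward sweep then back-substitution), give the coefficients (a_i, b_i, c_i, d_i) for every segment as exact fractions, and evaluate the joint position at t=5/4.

Δ: Δ0=4, Δ1=2
row 1: diag=4, rhs=-12; c'=1/4, d'=-3
back: M1=-3
M: M0=0, M1=-3, M2=0
seg 0: a=-5, c=M0/2=0, d=(M1−M0)/(6·1)=-1/2, b=Δ0−h0·(2M0+M1)/6=9/2
seg 1: a=-1, c=M1/2=-3/2, d=(M2−M1)/(6·1)=1/2, b=Δ1−h1·(2M1+M2)/6=3
t_q=5/4 → seg 1, τ=1/4; S=-1+3·τ+-3/2·τ²+1/2·τ³=-43/128

  seg 0: a=-5 b=9/2 c=0 d=-1/2
  seg 1: a=-1 b=3 c=-3/2 d=1/2
S(5/4) = -43/128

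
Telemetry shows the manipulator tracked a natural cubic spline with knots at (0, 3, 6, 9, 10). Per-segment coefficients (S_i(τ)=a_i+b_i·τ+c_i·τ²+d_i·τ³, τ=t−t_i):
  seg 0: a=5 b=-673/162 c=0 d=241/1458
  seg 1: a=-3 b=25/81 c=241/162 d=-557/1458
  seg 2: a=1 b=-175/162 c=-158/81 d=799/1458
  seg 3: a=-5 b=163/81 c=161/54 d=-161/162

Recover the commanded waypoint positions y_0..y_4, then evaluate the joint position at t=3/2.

y_0=5 y_1=-3 y_2=1 y_3=-5 y_4=-1
S(3/2) = -97/144

y_0 = S_0(0) = a_0 = 5
y_1 = S_1(0) = a_1 = -3
y_2 = S_2(0) = a_2 = 1
y_3 = S_3(0) = a_3 = -5
y_4 = S_3(1) = -1
t_q=3/2 is in segment 0 (τ=3/2); S_0(τ)=-97/144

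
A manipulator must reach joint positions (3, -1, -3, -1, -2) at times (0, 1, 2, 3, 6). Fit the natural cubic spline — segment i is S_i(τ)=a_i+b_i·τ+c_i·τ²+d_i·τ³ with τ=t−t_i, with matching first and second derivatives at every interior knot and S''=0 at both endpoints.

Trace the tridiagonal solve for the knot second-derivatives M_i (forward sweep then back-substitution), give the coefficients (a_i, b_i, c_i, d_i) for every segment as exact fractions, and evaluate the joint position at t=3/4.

  seg 0: a=3 b=-1475/348 c=0 d=83/348
  seg 1: a=-1 b=-613/174 c=83/116 d=281/348
  seg 2: a=-3 b=115/348 c=91/29 d=-511/348
  seg 3: a=-1 b=383/174 c=-147/116 d=49/348
S(3/4) = -581/7424

Δ: Δ0=-4, Δ1=-2, Δ2=2, Δ3=-1/3
row 1: diag=4, rhs=12; c'=1/4, d'=3
row 2: denom=4−1·1/4=15/4; d'=(24−1·3)/(15/4)=28/5
row 3: denom=8−1·4/15=116/15; d'=(-14−1·28/5)/(116/15)=-147/58
back: M3=-147/58
back: M2=28/5−4/15·-147/58=182/29
back: M1=3−1/4·182/29=83/58
M: M0=0, M1=83/58, M2=182/29, M3=-147/58, M4=0
seg 0: a=3, c=M0/2=0, d=(M1−M0)/(6·1)=83/348, b=Δ0−h0·(2M0+M1)/6=-1475/348
seg 1: a=-1, c=M1/2=83/116, d=(M2−M1)/(6·1)=281/348, b=Δ1−h1·(2M1+M2)/6=-613/174
seg 2: a=-3, c=M2/2=91/29, d=(M3−M2)/(6·1)=-511/348, b=Δ2−h2·(2M2+M3)/6=115/348
seg 3: a=-1, c=M3/2=-147/116, d=(M4−M3)/(6·3)=49/348, b=Δ3−h3·(2M3+M4)/6=383/174
t_q=3/4 → seg 0, τ=3/4; S=3+-1475/348·τ+0·τ²+83/348·τ³=-581/7424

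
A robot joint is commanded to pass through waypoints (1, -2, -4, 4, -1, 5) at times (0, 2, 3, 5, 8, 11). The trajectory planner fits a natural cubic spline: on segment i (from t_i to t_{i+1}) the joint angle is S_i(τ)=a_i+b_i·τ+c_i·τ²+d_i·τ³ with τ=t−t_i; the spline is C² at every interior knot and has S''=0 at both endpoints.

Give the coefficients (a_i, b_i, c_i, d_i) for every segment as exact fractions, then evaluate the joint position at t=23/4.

Δ: Δ0=-3/2, Δ1=-2, Δ2=4, Δ3=-5/3, Δ4=2
row 1: diag=6, rhs=-3; c'=1/6, d'=-1/2
row 2: denom=6−1·1/6=35/6; d'=(36−1·-1/2)/(35/6)=219/35
row 3: denom=10−2·12/35=326/35; d'=(-34−2·219/35)/(326/35)=-814/163
row 4: denom=12−3·105/326=3597/326; d'=(22−3·-814/163)/(3597/326)=1096/327
back: M4=1096/327
back: M3=-814/163−105/326·1096/327=-662/109
back: M2=219/35−12/35·-662/109=909/109
back: M1=-1/2−1/6·909/109=-206/109
M: M0=0, M1=-206/109, M2=909/109, M3=-662/109, M4=1096/327, M5=0
seg 0: a=1, c=M0/2=0, d=(M1−M0)/(6·2)=-103/654, b=Δ0−h0·(2M0+M1)/6=-569/654
seg 1: a=-2, c=M1/2=-103/109, d=(M2−M1)/(6·1)=1115/654, b=Δ1−h1·(2M1+M2)/6=-1805/654
seg 2: a=-4, c=M2/2=909/218, d=(M3−M2)/(6·2)=-1571/1308, b=Δ2−h2·(2M2+M3)/6=152/327
seg 3: a=4, c=M3/2=-331/109, d=(M4−M3)/(6·3)=1541/2943, b=Δ3−h3·(2M3+M4)/6=893/327
seg 4: a=-1, c=M4/2=548/327, d=(M5−M4)/(6·3)=-548/2943, b=Δ4−h4·(2M4+M5)/6=-442/327
t_q=23/4 → seg 3, τ=3/4; S=4+893/327·τ+-331/109·τ²+1541/2943·τ³=31817/6976

  seg 0: a=1 b=-569/654 c=0 d=-103/654
  seg 1: a=-2 b=-1805/654 c=-103/109 d=1115/654
  seg 2: a=-4 b=152/327 c=909/218 d=-1571/1308
  seg 3: a=4 b=893/327 c=-331/109 d=1541/2943
  seg 4: a=-1 b=-442/327 c=548/327 d=-548/2943
S(23/4) = 31817/6976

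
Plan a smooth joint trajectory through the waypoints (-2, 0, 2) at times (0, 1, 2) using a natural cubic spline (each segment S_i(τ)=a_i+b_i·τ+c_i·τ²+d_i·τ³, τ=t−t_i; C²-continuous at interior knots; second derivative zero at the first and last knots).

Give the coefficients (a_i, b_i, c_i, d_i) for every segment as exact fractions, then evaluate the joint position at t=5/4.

Δ: Δ0=2, Δ1=2
row 1: diag=4, rhs=0; c'=1/4, d'=0
back: M1=0
M: M0=0, M1=0, M2=0
seg 0: a=-2, c=M0/2=0, d=(M1−M0)/(6·1)=0, b=Δ0−h0·(2M0+M1)/6=2
seg 1: a=0, c=M1/2=0, d=(M2−M1)/(6·1)=0, b=Δ1−h1·(2M1+M2)/6=2
t_q=5/4 → seg 1, τ=1/4; S=0+2·τ+0·τ²+0·τ³=1/2

  seg 0: a=-2 b=2 c=0 d=0
  seg 1: a=0 b=2 c=0 d=0
S(5/4) = 1/2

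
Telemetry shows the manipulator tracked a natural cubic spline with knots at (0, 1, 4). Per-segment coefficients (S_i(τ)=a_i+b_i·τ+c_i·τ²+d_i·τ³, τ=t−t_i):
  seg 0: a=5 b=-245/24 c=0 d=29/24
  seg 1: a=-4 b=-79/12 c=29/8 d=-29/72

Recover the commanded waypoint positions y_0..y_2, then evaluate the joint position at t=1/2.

y_0 = S_0(0) = a_0 = 5
y_1 = S_1(0) = a_1 = -4
y_2 = S_1(3) = -2
t_q=1/2 is in segment 0 (τ=1/2); S_0(τ)=3/64

y_0=5 y_1=-4 y_2=-2
S(1/2) = 3/64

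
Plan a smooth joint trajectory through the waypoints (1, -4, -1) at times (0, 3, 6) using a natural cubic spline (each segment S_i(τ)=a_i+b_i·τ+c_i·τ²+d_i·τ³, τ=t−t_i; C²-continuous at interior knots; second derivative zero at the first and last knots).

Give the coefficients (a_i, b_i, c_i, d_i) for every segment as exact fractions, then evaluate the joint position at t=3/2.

Δ: Δ0=-5/3, Δ1=1
row 1: diag=12, rhs=16; c'=1/4, d'=4/3
back: M1=4/3
M: M0=0, M1=4/3, M2=0
seg 0: a=1, c=M0/2=0, d=(M1−M0)/(6·3)=2/27, b=Δ0−h0·(2M0+M1)/6=-7/3
seg 1: a=-4, c=M1/2=2/3, d=(M2−M1)/(6·3)=-2/27, b=Δ1−h1·(2M1+M2)/6=-1/3
t_q=3/2 → seg 0, τ=3/2; S=1+-7/3·τ+0·τ²+2/27·τ³=-9/4

  seg 0: a=1 b=-7/3 c=0 d=2/27
  seg 1: a=-4 b=-1/3 c=2/3 d=-2/27
S(3/2) = -9/4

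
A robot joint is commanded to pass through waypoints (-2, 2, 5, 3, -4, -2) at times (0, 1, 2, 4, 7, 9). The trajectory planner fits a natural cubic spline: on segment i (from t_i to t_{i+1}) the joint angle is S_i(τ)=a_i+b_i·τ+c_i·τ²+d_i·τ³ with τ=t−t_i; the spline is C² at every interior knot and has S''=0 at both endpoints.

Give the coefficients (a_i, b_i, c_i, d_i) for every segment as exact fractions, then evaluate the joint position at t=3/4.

Δ: Δ0=4, Δ1=3, Δ2=-1, Δ3=-7/3, Δ4=1
row 1: diag=4, rhs=-6; c'=1/4, d'=-3/2
row 2: denom=6−1·1/4=23/4; d'=(-24−1·-3/2)/(23/4)=-90/23
row 3: denom=10−2·8/23=214/23; d'=(-8−2·-90/23)/(214/23)=-2/107
row 4: denom=10−3·69/214=1933/214; d'=(20−3·-2/107)/(1933/214)=4292/1933
back: M4=4292/1933
back: M3=-2/107−69/214·4292/1933=-1420/1933
back: M2=-90/23−8/23·-1420/1933=-7070/1933
back: M1=-3/2−1/4·-7070/1933=-1132/1933
M: M0=0, M1=-1132/1933, M2=-7070/1933, M3=-1420/1933, M4=4292/1933, M5=0
seg 0: a=-2, c=M0/2=0, d=(M1−M0)/(6·1)=-566/5799, b=Δ0−h0·(2M0+M1)/6=23762/5799
seg 1: a=2, c=M1/2=-566/1933, d=(M2−M1)/(6·1)=-2969/5799, b=Δ1−h1·(2M1+M2)/6=22064/5799
seg 2: a=5, c=M2/2=-3535/1933, d=(M3−M2)/(6·2)=2825/11598, b=Δ2−h2·(2M2+M3)/6=9761/5799
seg 3: a=3, c=M3/2=-710/1933, d=(M4−M3)/(6·3)=952/5799, b=Δ3−h3·(2M3+M4)/6=-15709/5799
seg 4: a=-4, c=M4/2=2146/1933, d=(M5−M4)/(6·2)=-1073/5799, b=Δ4−h4·(2M4+M5)/6=-2785/5799
t_q=3/4 → seg 0, τ=3/4; S=-2+23762/5799·τ+0·τ²+-566/5799·τ³=63837/61856

  seg 0: a=-2 b=23762/5799 c=0 d=-566/5799
  seg 1: a=2 b=22064/5799 c=-566/1933 d=-2969/5799
  seg 2: a=5 b=9761/5799 c=-3535/1933 d=2825/11598
  seg 3: a=3 b=-15709/5799 c=-710/1933 d=952/5799
  seg 4: a=-4 b=-2785/5799 c=2146/1933 d=-1073/5799
S(3/4) = 63837/61856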